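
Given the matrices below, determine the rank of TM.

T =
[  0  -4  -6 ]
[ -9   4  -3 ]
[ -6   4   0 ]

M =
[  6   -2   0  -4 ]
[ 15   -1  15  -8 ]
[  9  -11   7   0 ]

First compute TM:
[[-114,  70, -102,  32],
 [-21,  47,  39,   4],
 [ 24,   8,  60,  -8]]
Now row reduce the product.
R2 ← R2 − (7/38)·R1: [0, 648/19, 1098/19, -36/19]
R3 ← R3 + (4/19)·R1: [0, 432/19, 732/19, -24/19]
R3 ← R3 − (2/3)·R2: [0, 0, 0, 0]
2 nonzero rows, so rank(TM) = 2.

2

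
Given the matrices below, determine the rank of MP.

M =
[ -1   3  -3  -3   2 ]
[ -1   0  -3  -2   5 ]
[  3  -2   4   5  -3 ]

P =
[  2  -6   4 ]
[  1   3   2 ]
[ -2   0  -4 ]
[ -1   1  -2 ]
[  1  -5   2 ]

2

First compute MP:
[[ 12,   2,  24],
 [ 11, -21,  22],
 [-12,  -4, -24]]
Now row reduce the product.
R2 ← R2 − (11/12)·R1: [0, -137/6, 0]
R3 ← R3 + R1: [0, -2, 0]
R3 ← R3 − (12/137)·R2: [0, 0, 0]
2 nonzero rows, so rank(MP) = 2.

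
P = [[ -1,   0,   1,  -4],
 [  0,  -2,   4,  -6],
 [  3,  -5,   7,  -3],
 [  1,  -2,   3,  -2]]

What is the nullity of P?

2

Row reduce to echelon form.
R3 ← R3 + (3)·R1: [0, -5, 10, -15]
R4 ← R4 + R1: [0, -2, 4, -6]
R3 ← R3 − (5/2)·R2: [0, 0, 0, 0]
R4 ← R4 − R2: [0, 0, 0, 0]
2 nonzero rows, so rank(P) = 2.
P has 4 columns; by rank–nullity, nullity = 4 − 2 = 2.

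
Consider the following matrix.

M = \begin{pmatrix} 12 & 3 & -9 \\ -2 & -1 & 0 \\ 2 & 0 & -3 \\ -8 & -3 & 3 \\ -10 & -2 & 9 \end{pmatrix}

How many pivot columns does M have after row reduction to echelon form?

Row reduce to echelon form.
R2 ← R2 + (1/6)·R1: [0, -1/2, -3/2]
R3 ← R3 − (1/6)·R1: [0, -1/2, -3/2]
R4 ← R4 + (2/3)·R1: [0, -1, -3]
R5 ← R5 + (5/6)·R1: [0, 1/2, 3/2]
R3 ← R3 − R2: [0, 0, 0]
R4 ← R4 − (2)·R2: [0, 0, 0]
R5 ← R5 + R2: [0, 0, 0]
Echelon form has 2 nonzero rows, so rank(M) = 2.
Each nonzero row contributes one pivot column: 2 pivot columns.

2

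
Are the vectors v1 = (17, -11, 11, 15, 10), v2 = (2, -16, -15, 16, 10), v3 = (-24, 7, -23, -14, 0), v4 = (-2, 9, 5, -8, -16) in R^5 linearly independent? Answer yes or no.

Form the matrix with these vectors as rows and row reduce.
R2 ← R2 − (2/17)·R1: [0, -250/17, -277/17, 242/17, 150/17]
R3 ← R3 + (24/17)·R1: [0, -145/17, -127/17, 122/17, 240/17]
R4 ← R4 + (2/17)·R1: [0, 131/17, 107/17, -106/17, -252/17]
R3 ← R3 − (29/50)·R2: [0, 0, 99/50, -27/25, 9]
R4 ← R4 + (131/250)·R2: [0, 0, -561/250, 153/125, -51/5]
R4 ← R4 + (17/15)·R3: [0, 0, 0, 0, 0]
3 nonzero rows, so the 4 vectors span a space of dimension 3.
Since 3 < 4, the vectors are linearly dependent.

no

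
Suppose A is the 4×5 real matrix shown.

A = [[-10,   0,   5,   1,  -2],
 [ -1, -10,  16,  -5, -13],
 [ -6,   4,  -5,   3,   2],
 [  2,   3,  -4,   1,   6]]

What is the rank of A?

3

Row reduce to echelon form.
R2 ← R2 − (1/10)·R1: [0, -10, 31/2, -51/10, -64/5]
R3 ← R3 − (3/5)·R1: [0, 4, -8, 12/5, 16/5]
R4 ← R4 + (1/5)·R1: [0, 3, -3, 6/5, 28/5]
R3 ← R3 + (2/5)·R2: [0, 0, -9/5, 9/25, -48/25]
R4 ← R4 + (3/10)·R2: [0, 0, 33/20, -33/100, 44/25]
R4 ← R4 + (11/12)·R3: [0, 0, 0, 0, 0]
Echelon form has 3 nonzero rows, so rank(A) = 3.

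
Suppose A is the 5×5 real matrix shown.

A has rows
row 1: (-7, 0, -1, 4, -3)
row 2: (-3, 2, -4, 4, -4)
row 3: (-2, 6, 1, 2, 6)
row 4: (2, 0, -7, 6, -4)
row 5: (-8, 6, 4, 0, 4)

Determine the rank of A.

4

Row reduce to echelon form.
R2 ← R2 − (3/7)·R1: [0, 2, -25/7, 16/7, -19/7]
R3 ← R3 − (2/7)·R1: [0, 6, 9/7, 6/7, 48/7]
R4 ← R4 + (2/7)·R1: [0, 0, -51/7, 50/7, -34/7]
R5 ← R5 − (8/7)·R1: [0, 6, 36/7, -32/7, 52/7]
R3 ← R3 − (3)·R2: [0, 0, 12, -6, 15]
R5 ← R5 − (3)·R2: [0, 0, 111/7, -80/7, 109/7]
R4 ← R4 + (17/28)·R3: [0, 0, 0, 7/2, 17/4]
R5 ← R5 − (37/28)·R3: [0, 0, 0, -7/2, -17/4]
R5 ← R5 + R4: [0, 0, 0, 0, 0]
Echelon form has 4 nonzero rows, so rank(A) = 4.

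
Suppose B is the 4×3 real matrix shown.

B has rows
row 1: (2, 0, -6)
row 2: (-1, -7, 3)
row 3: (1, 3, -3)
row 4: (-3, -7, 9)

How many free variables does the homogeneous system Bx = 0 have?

1

Row reduce to echelon form.
R2 ← R2 + (1/2)·R1: [0, -7, 0]
R3 ← R3 − (1/2)·R1: [0, 3, 0]
R4 ← R4 + (3/2)·R1: [0, -7, 0]
R3 ← R3 + (3/7)·R2: [0, 0, 0]
R4 ← R4 − R2: [0, 0, 0]
2 nonzero rows, so rank(B) = 2.
B has 3 columns; by rank–nullity, nullity = 3 − 2 = 1.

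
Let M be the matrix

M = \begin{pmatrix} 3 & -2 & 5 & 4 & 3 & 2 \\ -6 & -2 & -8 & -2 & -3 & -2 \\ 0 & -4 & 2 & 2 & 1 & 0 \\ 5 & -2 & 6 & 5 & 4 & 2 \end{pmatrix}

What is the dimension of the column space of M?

4

Row reduce to echelon form.
R2 ← R2 + (2)·R1: [0, -6, 2, 6, 3, 2]
R4 ← R4 − (5/3)·R1: [0, 4/3, -7/3, -5/3, -1, -4/3]
R3 ← R3 − (2/3)·R2: [0, 0, 2/3, -2, -1, -4/3]
R4 ← R4 + (2/9)·R2: [0, 0, -17/9, -1/3, -1/3, -8/9]
R4 ← R4 + (17/6)·R3: [0, 0, 0, -6, -19/6, -14/3]
Echelon form has 4 nonzero rows, so rank(M) = 4.
The column space has dimension equal to the rank: 4.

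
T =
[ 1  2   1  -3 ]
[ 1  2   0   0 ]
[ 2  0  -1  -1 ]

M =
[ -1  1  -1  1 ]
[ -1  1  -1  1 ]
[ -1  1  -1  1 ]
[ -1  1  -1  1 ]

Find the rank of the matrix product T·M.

1

First compute TM:
[[ -1,   1,  -1,   1],
 [ -3,   3,  -3,   3],
 [  0,   0,   0,   0]]
Now row reduce the product.
R2 ← R2 − (3)·R1: [0, 0, 0, 0]
1 nonzero row, so rank(TM) = 1.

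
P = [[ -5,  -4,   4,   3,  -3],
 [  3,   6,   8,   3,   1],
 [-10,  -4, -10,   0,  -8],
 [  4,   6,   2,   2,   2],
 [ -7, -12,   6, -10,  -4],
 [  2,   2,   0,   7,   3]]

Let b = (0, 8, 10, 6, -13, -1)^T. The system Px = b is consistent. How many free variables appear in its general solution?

Row reduce the augmented matrix [P | b].
R2 ← R2 + (3/5)·R1: [0, 18/5, 52/5, 24/5, -4/5, 8]
R3 ← R3 − (2)·R1: [0, 4, -18, -6, -2, 10]
R4 ← R4 + (4/5)·R1: [0, 14/5, 26/5, 22/5, -2/5, 6]
R5 ← R5 − (7/5)·R1: [0, -32/5, 2/5, -71/5, 1/5, -13]
R6 ← R6 + (2/5)·R1: [0, 2/5, 8/5, 41/5, 9/5, -1]
R3 ← R3 − (10/9)·R2: [0, 0, -266/9, -34/3, -10/9, 10/9]
R4 ← R4 − (7/9)·R2: [0, 0, -26/9, 2/3, 2/9, -2/9]
R5 ← R5 + (16/9)·R2: [0, 0, 170/9, -17/3, -11/9, 11/9]
R6 ← R6 − (1/9)·R2: [0, 0, 4/9, 23/3, 17/9, -17/9]
R4 ← R4 − (13/133)·R3: [0, 0, 0, 236/133, 44/133, -44/133]
R5 ← R5 + (85/133)·R3: [0, 0, 0, -1717/133, -257/133, 257/133]
R6 ← R6 + (2/133)·R3: [0, 0, 0, 997/133, 249/133, -249/133]
R5 ← R5 + (1717/236)·R4: [0, 0, 0, 0, 28/59, -28/59]
R6 ← R6 − (997/236)·R4: [0, 0, 0, 0, 28/59, -28/59]
R6 ← R6 − R5: [0, 0, 0, 0, 0, 0]
The echelon form has 5 nonzero rows, and every pivot lies in the first 5 columns, so rank(P) = rank([P|b]) = 5.
The system is consistent.
Free variables = (unknowns) − (rank) = 5 − 5 = 0.

0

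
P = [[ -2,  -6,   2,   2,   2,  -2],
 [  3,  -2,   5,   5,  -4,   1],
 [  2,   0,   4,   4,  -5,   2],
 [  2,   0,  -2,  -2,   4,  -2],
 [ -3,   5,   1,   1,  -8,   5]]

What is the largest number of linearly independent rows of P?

Row reduce to echelon form.
R2 ← R2 + (3/2)·R1: [0, -11, 8, 8, -1, -2]
R3 ← R3 + R1: [0, -6, 6, 6, -3, 0]
R4 ← R4 + R1: [0, -6, 0, 0, 6, -4]
R5 ← R5 − (3/2)·R1: [0, 14, -2, -2, -11, 8]
R3 ← R3 − (6/11)·R2: [0, 0, 18/11, 18/11, -27/11, 12/11]
R4 ← R4 − (6/11)·R2: [0, 0, -48/11, -48/11, 72/11, -32/11]
R5 ← R5 + (14/11)·R2: [0, 0, 90/11, 90/11, -135/11, 60/11]
R4 ← R4 + (8/3)·R3: [0, 0, 0, 0, 0, 0]
R5 ← R5 − (5)·R3: [0, 0, 0, 0, 0, 0]
Echelon form has 3 nonzero rows, so rank(P) = 3.
The rank gives the maximum number of linearly independent rows: 3.

3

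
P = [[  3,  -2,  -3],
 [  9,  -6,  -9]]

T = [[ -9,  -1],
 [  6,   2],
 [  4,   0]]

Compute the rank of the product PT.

First compute PT:
[[-51,  -7],
 [-153, -21]]
Now row reduce the product.
R2 ← R2 − (3)·R1: [0, 0]
1 nonzero row, so rank(PT) = 1.

1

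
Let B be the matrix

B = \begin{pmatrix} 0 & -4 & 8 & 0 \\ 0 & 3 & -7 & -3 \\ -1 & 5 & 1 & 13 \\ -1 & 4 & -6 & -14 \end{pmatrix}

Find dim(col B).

Row reduce to echelon form.
Swap R1 ↔ R3
R4 ← R4 − R1: [0, -1, -7, -27]
R3 ← R3 + (4/3)·R2: [0, 0, -4/3, -4]
R4 ← R4 + (1/3)·R2: [0, 0, -28/3, -28]
R4 ← R4 − (7)·R3: [0, 0, 0, 0]
Echelon form has 3 nonzero rows, so rank(B) = 3.
The column space has dimension equal to the rank: 3.

3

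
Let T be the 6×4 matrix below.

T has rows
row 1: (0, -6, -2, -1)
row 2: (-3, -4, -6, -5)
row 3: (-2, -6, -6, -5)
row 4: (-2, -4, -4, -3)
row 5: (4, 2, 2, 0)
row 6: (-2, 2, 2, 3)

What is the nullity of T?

1

Row reduce to echelon form.
Swap R1 ↔ R2
R3 ← R3 − (2/3)·R1: [0, -10/3, -2, -5/3]
R4 ← R4 − (2/3)·R1: [0, -4/3, 0, 1/3]
R5 ← R5 + (4/3)·R1: [0, -10/3, -6, -20/3]
R6 ← R6 − (2/3)·R1: [0, 14/3, 6, 19/3]
R3 ← R3 − (5/9)·R2: [0, 0, -8/9, -10/9]
R4 ← R4 − (2/9)·R2: [0, 0, 4/9, 5/9]
R5 ← R5 − (5/9)·R2: [0, 0, -44/9, -55/9]
R6 ← R6 + (7/9)·R2: [0, 0, 40/9, 50/9]
R4 ← R4 + (1/2)·R3: [0, 0, 0, 0]
R5 ← R5 − (11/2)·R3: [0, 0, 0, 0]
R6 ← R6 + (5)·R3: [0, 0, 0, 0]
3 nonzero rows, so rank(T) = 3.
T has 4 columns; by rank–nullity, nullity = 4 − 3 = 1.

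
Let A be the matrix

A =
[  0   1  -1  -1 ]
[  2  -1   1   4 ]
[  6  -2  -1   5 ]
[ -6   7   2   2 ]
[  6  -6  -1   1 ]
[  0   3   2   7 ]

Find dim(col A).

Row reduce to echelon form.
Swap R1 ↔ R2
R3 ← R3 − (3)·R1: [0, 1, -4, -7]
R4 ← R4 + (3)·R1: [0, 4, 5, 14]
R5 ← R5 − (3)·R1: [0, -3, -4, -11]
R3 ← R3 − R2: [0, 0, -3, -6]
R4 ← R4 − (4)·R2: [0, 0, 9, 18]
R5 ← R5 + (3)·R2: [0, 0, -7, -14]
R6 ← R6 − (3)·R2: [0, 0, 5, 10]
R4 ← R4 + (3)·R3: [0, 0, 0, 0]
R5 ← R5 − (7/3)·R3: [0, 0, 0, 0]
R6 ← R6 + (5/3)·R3: [0, 0, 0, 0]
Echelon form has 3 nonzero rows, so rank(A) = 3.
The column space has dimension equal to the rank: 3.

3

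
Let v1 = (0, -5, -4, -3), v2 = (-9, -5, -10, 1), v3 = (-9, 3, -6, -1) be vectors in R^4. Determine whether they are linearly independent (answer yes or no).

yes

Form the matrix with these vectors as rows and row reduce.
Swap R1 ↔ R2
R3 ← R3 − R1: [0, 8, 4, -2]
R3 ← R3 + (8/5)·R2: [0, 0, -12/5, -34/5]
3 nonzero rows, so the 3 vectors span a space of dimension 3.
Since 3 = 3, the vectors are linearly independent.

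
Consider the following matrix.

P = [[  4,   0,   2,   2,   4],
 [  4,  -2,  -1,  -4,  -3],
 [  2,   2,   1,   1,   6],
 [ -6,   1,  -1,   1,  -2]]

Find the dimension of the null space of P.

2

Row reduce to echelon form.
R2 ← R2 − R1: [0, -2, -3, -6, -7]
R3 ← R3 − (1/2)·R1: [0, 2, 0, 0, 4]
R4 ← R4 + (3/2)·R1: [0, 1, 2, 4, 4]
R3 ← R3 + R2: [0, 0, -3, -6, -3]
R4 ← R4 + (1/2)·R2: [0, 0, 1/2, 1, 1/2]
R4 ← R4 + (1/6)·R3: [0, 0, 0, 0, 0]
3 nonzero rows, so rank(P) = 3.
P has 5 columns; by rank–nullity, nullity = 5 − 3 = 2.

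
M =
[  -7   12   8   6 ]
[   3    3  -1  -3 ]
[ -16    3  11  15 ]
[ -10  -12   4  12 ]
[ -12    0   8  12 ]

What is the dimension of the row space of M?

Row reduce to echelon form.
R2 ← R2 + (3/7)·R1: [0, 57/7, 17/7, -3/7]
R3 ← R3 − (16/7)·R1: [0, -171/7, -51/7, 9/7]
R4 ← R4 − (10/7)·R1: [0, -204/7, -52/7, 24/7]
R5 ← R5 − (12/7)·R1: [0, -144/7, -40/7, 12/7]
R3 ← R3 + (3)·R2: [0, 0, 0, 0]
R4 ← R4 + (68/19)·R2: [0, 0, 24/19, 36/19]
R5 ← R5 + (48/19)·R2: [0, 0, 8/19, 12/19]
Swap R3 ↔ R4
R5 ← R5 − (1/3)·R3: [0, 0, 0, 0]
Echelon form has 3 nonzero rows, so rank(M) = 3.
The row space has dimension equal to the rank: 3.

3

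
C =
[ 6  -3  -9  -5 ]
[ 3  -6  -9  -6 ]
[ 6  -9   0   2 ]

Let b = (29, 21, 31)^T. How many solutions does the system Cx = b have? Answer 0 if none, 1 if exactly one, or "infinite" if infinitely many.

Row reduce the augmented matrix [C | b].
R2 ← R2 − (1/2)·R1: [0, -9/2, -9/2, -7/2, 13/2]
R3 ← R3 − R1: [0, -6, 9, 7, 2]
R3 ← R3 − (4/3)·R2: [0, 0, 15, 35/3, -20/3]
The echelon form has 3 nonzero rows, and every pivot lies in the first 4 columns, so rank(C) = rank([C|b]) = 3.
The system is consistent.
rank = 3 < 4 unknowns, so there are infinitely many solutions.

infinite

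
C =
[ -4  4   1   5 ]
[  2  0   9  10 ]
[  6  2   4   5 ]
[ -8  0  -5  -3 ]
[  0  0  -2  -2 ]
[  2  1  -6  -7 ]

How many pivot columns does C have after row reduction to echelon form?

Row reduce to echelon form.
R2 ← R2 + (1/2)·R1: [0, 2, 19/2, 25/2]
R3 ← R3 + (3/2)·R1: [0, 8, 11/2, 25/2]
R4 ← R4 − (2)·R1: [0, -8, -7, -13]
R6 ← R6 + (1/2)·R1: [0, 3, -11/2, -9/2]
R3 ← R3 − (4)·R2: [0, 0, -65/2, -75/2]
R4 ← R4 + (4)·R2: [0, 0, 31, 37]
R6 ← R6 − (3/2)·R2: [0, 0, -79/4, -93/4]
R4 ← R4 + (62/65)·R3: [0, 0, 0, 16/13]
R5 ← R5 − (4/65)·R3: [0, 0, 0, 4/13]
R6 ← R6 − (79/130)·R3: [0, 0, 0, -6/13]
R5 ← R5 − (1/4)·R4: [0, 0, 0, 0]
R6 ← R6 + (3/8)·R4: [0, 0, 0, 0]
Echelon form has 4 nonzero rows, so rank(C) = 4.
Each nonzero row contributes one pivot column: 4 pivot columns.

4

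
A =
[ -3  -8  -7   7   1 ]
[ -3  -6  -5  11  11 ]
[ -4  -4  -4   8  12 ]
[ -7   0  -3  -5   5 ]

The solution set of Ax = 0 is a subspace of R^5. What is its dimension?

2

Row reduce to echelon form.
R2 ← R2 − R1: [0, 2, 2, 4, 10]
R3 ← R3 − (4/3)·R1: [0, 20/3, 16/3, -4/3, 32/3]
R4 ← R4 − (7/3)·R1: [0, 56/3, 40/3, -64/3, 8/3]
R3 ← R3 − (10/3)·R2: [0, 0, -4/3, -44/3, -68/3]
R4 ← R4 − (28/3)·R2: [0, 0, -16/3, -176/3, -272/3]
R4 ← R4 − (4)·R3: [0, 0, 0, 0, 0]
3 nonzero rows, so rank(A) = 3.
A has 5 columns; by rank–nullity, nullity = 5 − 3 = 2.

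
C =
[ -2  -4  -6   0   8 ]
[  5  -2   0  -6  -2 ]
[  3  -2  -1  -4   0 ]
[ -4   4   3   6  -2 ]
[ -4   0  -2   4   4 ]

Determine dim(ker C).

Row reduce to echelon form.
R2 ← R2 + (5/2)·R1: [0, -12, -15, -6, 18]
R3 ← R3 + (3/2)·R1: [0, -8, -10, -4, 12]
R4 ← R4 − (2)·R1: [0, 12, 15, 6, -18]
R5 ← R5 − (2)·R1: [0, 8, 10, 4, -12]
R3 ← R3 − (2/3)·R2: [0, 0, 0, 0, 0]
R4 ← R4 + R2: [0, 0, 0, 0, 0]
R5 ← R5 + (2/3)·R2: [0, 0, 0, 0, 0]
2 nonzero rows, so rank(C) = 2.
C has 5 columns; by rank–nullity, nullity = 5 − 2 = 3.

3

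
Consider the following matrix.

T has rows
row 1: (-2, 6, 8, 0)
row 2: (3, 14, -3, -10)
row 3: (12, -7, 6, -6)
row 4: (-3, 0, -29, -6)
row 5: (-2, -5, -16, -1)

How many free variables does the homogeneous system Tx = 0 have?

Row reduce to echelon form.
R2 ← R2 + (3/2)·R1: [0, 23, 9, -10]
R3 ← R3 + (6)·R1: [0, 29, 54, -6]
R4 ← R4 − (3/2)·R1: [0, -9, -41, -6]
R5 ← R5 − R1: [0, -11, -24, -1]
R3 ← R3 − (29/23)·R2: [0, 0, 981/23, 152/23]
R4 ← R4 + (9/23)·R2: [0, 0, -862/23, -228/23]
R5 ← R5 + (11/23)·R2: [0, 0, -453/23, -133/23]
R4 ← R4 + (862/981)·R3: [0, 0, 0, -4028/981]
R5 ← R5 + (151/327)·R3: [0, 0, 0, -893/327]
R5 ← R5 − (141/212)·R4: [0, 0, 0, 0]
4 nonzero rows, so rank(T) = 4.
T has 4 columns; by rank–nullity, nullity = 4 − 4 = 0.

0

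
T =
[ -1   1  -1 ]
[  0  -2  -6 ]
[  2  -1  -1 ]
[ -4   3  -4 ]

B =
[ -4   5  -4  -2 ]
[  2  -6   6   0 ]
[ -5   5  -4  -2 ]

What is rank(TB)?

First compute TB:
[[ 11, -16,  14,   4],
 [ 26, -18,  12,  12],
 [ -5,  11, -10,  -2],
 [ 42, -58,  50,  16]]
Now row reduce the product.
R2 ← R2 − (26/11)·R1: [0, 218/11, -232/11, 28/11]
R3 ← R3 + (5/11)·R1: [0, 41/11, -40/11, -2/11]
R4 ← R4 − (42/11)·R1: [0, 34/11, -38/11, 8/11]
R3 ← R3 − (41/218)·R2: [0, 0, 36/109, -72/109]
R4 ← R4 − (17/109)·R2: [0, 0, -18/109, 36/109]
R4 ← R4 + (1/2)·R3: [0, 0, 0, 0]
3 nonzero rows, so rank(TB) = 3.

3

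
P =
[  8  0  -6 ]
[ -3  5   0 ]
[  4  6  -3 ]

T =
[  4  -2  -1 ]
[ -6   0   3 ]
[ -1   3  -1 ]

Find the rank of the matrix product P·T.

2

First compute PT:
[[ 38, -34,  -2],
 [-42,   6,  18],
 [-17, -17,  17]]
Now row reduce the product.
R2 ← R2 + (21/19)·R1: [0, -600/19, 300/19]
R3 ← R3 + (17/38)·R1: [0, -612/19, 306/19]
R3 ← R3 − (51/50)·R2: [0, 0, 0]
2 nonzero rows, so rank(PT) = 2.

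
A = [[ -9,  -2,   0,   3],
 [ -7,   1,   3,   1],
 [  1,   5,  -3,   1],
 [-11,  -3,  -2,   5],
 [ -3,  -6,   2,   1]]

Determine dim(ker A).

0

Row reduce to echelon form.
R2 ← R2 − (7/9)·R1: [0, 23/9, 3, -4/3]
R3 ← R3 + (1/9)·R1: [0, 43/9, -3, 4/3]
R4 ← R4 − (11/9)·R1: [0, -5/9, -2, 4/3]
R5 ← R5 − (1/3)·R1: [0, -16/3, 2, 0]
R3 ← R3 − (43/23)·R2: [0, 0, -198/23, 88/23]
R4 ← R4 + (5/23)·R2: [0, 0, -31/23, 24/23]
R5 ← R5 + (48/23)·R2: [0, 0, 190/23, -64/23]
R4 ← R4 − (31/198)·R3: [0, 0, 0, 4/9]
R5 ← R5 + (95/99)·R3: [0, 0, 0, 8/9]
R5 ← R5 − (2)·R4: [0, 0, 0, 0]
4 nonzero rows, so rank(A) = 4.
A has 4 columns; by rank–nullity, nullity = 4 − 4 = 0.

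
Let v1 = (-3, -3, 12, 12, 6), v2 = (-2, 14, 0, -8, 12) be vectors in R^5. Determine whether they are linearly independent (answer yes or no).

Form the matrix with these vectors as rows and row reduce.
R2 ← R2 − (2/3)·R1: [0, 16, -8, -16, 8]
2 nonzero rows, so the 2 vectors span a space of dimension 2.
Since 2 = 2, the vectors are linearly independent.

yes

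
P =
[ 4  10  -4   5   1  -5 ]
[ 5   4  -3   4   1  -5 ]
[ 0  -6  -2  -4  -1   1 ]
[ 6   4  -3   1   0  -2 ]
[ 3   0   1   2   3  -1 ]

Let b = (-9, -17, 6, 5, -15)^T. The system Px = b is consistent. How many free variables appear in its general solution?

1

Row reduce the augmented matrix [P | b].
R2 ← R2 − (5/4)·R1: [0, -17/2, 2, -9/4, -1/4, 5/4, -23/4]
R4 ← R4 − (3/2)·R1: [0, -11, 3, -13/2, -3/2, 11/2, 37/2]
R5 ← R5 − (3/4)·R1: [0, -15/2, 4, -7/4, 9/4, 11/4, -33/4]
R3 ← R3 − (12/17)·R2: [0, 0, -58/17, -41/17, -14/17, 2/17, 171/17]
R4 ← R4 − (22/17)·R2: [0, 0, 7/17, -61/17, -20/17, 66/17, 441/17]
R5 ← R5 − (15/17)·R2: [0, 0, 38/17, 4/17, 42/17, 28/17, -54/17]
R4 ← R4 + (7/58)·R3: [0, 0, 0, -225/58, -37/29, 113/29, 1575/58]
R5 ← R5 + (19/29)·R3: [0, 0, 0, -39/29, 56/29, 50/29, 99/29]
R5 ← R5 − (26/75)·R4: [0, 0, 0, 0, 178/75, 28/75, -6]
The echelon form has 5 nonzero rows, and every pivot lies in the first 6 columns, so rank(P) = rank([P|b]) = 5.
The system is consistent.
Free variables = (unknowns) − (rank) = 6 − 5 = 1.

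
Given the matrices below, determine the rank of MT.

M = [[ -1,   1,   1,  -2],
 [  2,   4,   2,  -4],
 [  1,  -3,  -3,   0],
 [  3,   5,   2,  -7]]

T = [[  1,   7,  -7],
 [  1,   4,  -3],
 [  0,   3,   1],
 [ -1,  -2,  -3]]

3

First compute MT:
[[  2,   4,  11],
 [ 10,  44, -12],
 [ -2, -14,  -1],
 [ 15,  61, -13]]
Now row reduce the product.
R2 ← R2 − (5)·R1: [0, 24, -67]
R3 ← R3 + R1: [0, -10, 10]
R4 ← R4 − (15/2)·R1: [0, 31, -191/2]
R3 ← R3 + (5/12)·R2: [0, 0, -215/12]
R4 ← R4 − (31/24)·R2: [0, 0, -215/24]
R4 ← R4 − (1/2)·R3: [0, 0, 0]
3 nonzero rows, so rank(MT) = 3.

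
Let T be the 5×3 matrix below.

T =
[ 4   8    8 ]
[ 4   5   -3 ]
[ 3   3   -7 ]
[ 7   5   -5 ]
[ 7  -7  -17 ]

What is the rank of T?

Row reduce to echelon form.
R2 ← R2 − R1: [0, -3, -11]
R3 ← R3 − (3/4)·R1: [0, -3, -13]
R4 ← R4 − (7/4)·R1: [0, -9, -19]
R5 ← R5 − (7/4)·R1: [0, -21, -31]
R3 ← R3 − R2: [0, 0, -2]
R4 ← R4 − (3)·R2: [0, 0, 14]
R5 ← R5 − (7)·R2: [0, 0, 46]
R4 ← R4 + (7)·R3: [0, 0, 0]
R5 ← R5 + (23)·R3: [0, 0, 0]
Echelon form has 3 nonzero rows, so rank(T) = 3.

3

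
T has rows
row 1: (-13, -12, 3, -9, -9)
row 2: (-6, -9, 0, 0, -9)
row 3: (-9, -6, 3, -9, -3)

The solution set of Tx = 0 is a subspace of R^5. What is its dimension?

3

Row reduce to echelon form.
R2 ← R2 − (6/13)·R1: [0, -45/13, -18/13, 54/13, -63/13]
R3 ← R3 − (9/13)·R1: [0, 30/13, 12/13, -36/13, 42/13]
R3 ← R3 + (2/3)·R2: [0, 0, 0, 0, 0]
2 nonzero rows, so rank(T) = 2.
T has 5 columns; by rank–nullity, nullity = 5 − 2 = 3.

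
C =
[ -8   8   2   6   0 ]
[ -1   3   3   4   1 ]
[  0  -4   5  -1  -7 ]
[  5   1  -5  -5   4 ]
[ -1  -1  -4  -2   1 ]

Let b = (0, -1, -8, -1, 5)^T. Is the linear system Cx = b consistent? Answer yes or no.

Row reduce the augmented matrix [C | b].
R2 ← R2 − (1/8)·R1: [0, 2, 11/4, 13/4, 1, -1]
R4 ← R4 + (5/8)·R1: [0, 6, -15/4, -5/4, 4, -1]
R5 ← R5 − (1/8)·R1: [0, -2, -17/4, -11/4, 1, 5]
R3 ← R3 + (2)·R2: [0, 0, 21/2, 11/2, -5, -10]
R4 ← R4 − (3)·R2: [0, 0, -12, -11, 1, 2]
R5 ← R5 + R2: [0, 0, -3/2, 1/2, 2, 4]
R4 ← R4 + (8/7)·R3: [0, 0, 0, -33/7, -33/7, -66/7]
R5 ← R5 + (1/7)·R3: [0, 0, 0, 9/7, 9/7, 18/7]
R5 ← R5 + (3/11)·R4: [0, 0, 0, 0, 0, 0]
The echelon form has 4 nonzero rows, and every pivot lies in the first 5 columns, so rank(C) = rank([C|b]) = 4.
The system is consistent.

yes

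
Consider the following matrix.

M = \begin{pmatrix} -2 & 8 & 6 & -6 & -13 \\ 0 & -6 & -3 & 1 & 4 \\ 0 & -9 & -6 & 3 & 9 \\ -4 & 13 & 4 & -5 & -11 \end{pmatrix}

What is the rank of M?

3

Row reduce to echelon form.
R4 ← R4 − (2)·R1: [0, -3, -8, 7, 15]
R3 ← R3 − (3/2)·R2: [0, 0, -3/2, 3/2, 3]
R4 ← R4 − (1/2)·R2: [0, 0, -13/2, 13/2, 13]
R4 ← R4 − (13/3)·R3: [0, 0, 0, 0, 0]
Echelon form has 3 nonzero rows, so rank(M) = 3.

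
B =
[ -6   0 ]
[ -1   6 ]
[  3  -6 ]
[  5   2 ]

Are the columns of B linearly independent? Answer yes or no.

Row reduce B to echelon form.
R2 ← R2 − (1/6)·R1: [0, 6]
R3 ← R3 + (1/2)·R1: [0, -6]
R4 ← R4 + (5/6)·R1: [0, 2]
R3 ← R3 + R2: [0, 0]
R4 ← R4 − (1/3)·R2: [0, 0]
2 pivots among 2 columns.
Every column is a pivot column, so the columns are linearly independent.

yes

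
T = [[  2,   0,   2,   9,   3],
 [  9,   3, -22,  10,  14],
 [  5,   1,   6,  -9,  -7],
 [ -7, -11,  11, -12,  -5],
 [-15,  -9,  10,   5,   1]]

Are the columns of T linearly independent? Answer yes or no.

yes

Row reduce T to echelon form.
R2 ← R2 − (9/2)·R1: [0, 3, -31, -61/2, 1/2]
R3 ← R3 − (5/2)·R1: [0, 1, 1, -63/2, -29/2]
R4 ← R4 + (7/2)·R1: [0, -11, 18, 39/2, 11/2]
R5 ← R5 + (15/2)·R1: [0, -9, 25, 145/2, 47/2]
R3 ← R3 − (1/3)·R2: [0, 0, 34/3, -64/3, -44/3]
R4 ← R4 + (11/3)·R2: [0, 0, -287/3, -277/3, 22/3]
R5 ← R5 + (3)·R2: [0, 0, -68, -19, 25]
R4 ← R4 + (287/34)·R3: [0, 0, 0, -4631/17, -1980/17]
R5 ← R5 + (6)·R3: [0, 0, 0, -147, -63]
R5 ← R5 − (2499/4631)·R4: [0, 0, 0, 0, -63/421]
5 pivots among 5 columns.
Every column is a pivot column, so the columns are linearly independent.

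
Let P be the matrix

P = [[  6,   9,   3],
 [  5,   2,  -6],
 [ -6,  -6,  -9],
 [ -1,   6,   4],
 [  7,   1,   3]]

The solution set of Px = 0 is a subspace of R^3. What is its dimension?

0

Row reduce to echelon form.
R2 ← R2 − (5/6)·R1: [0, -11/2, -17/2]
R3 ← R3 + R1: [0, 3, -6]
R4 ← R4 + (1/6)·R1: [0, 15/2, 9/2]
R5 ← R5 − (7/6)·R1: [0, -19/2, -1/2]
R3 ← R3 + (6/11)·R2: [0, 0, -117/11]
R4 ← R4 + (15/11)·R2: [0, 0, -78/11]
R5 ← R5 − (19/11)·R2: [0, 0, 156/11]
R4 ← R4 − (2/3)·R3: [0, 0, 0]
R5 ← R5 + (4/3)·R3: [0, 0, 0]
3 nonzero rows, so rank(P) = 3.
P has 3 columns; by rank–nullity, nullity = 3 − 3 = 0.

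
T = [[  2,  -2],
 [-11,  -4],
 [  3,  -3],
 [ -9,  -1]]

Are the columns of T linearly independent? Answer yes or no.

Row reduce T to echelon form.
R2 ← R2 + (11/2)·R1: [0, -15]
R3 ← R3 − (3/2)·R1: [0, 0]
R4 ← R4 + (9/2)·R1: [0, -10]
R4 ← R4 − (2/3)·R2: [0, 0]
2 pivots among 2 columns.
Every column is a pivot column, so the columns are linearly independent.

yes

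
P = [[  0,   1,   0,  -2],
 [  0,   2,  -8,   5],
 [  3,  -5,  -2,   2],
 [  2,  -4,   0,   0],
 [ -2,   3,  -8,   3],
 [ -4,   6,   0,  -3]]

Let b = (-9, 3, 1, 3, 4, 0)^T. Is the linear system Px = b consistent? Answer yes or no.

no

Row reduce the augmented matrix [P | b].
Swap R1 ↔ R3
R4 ← R4 − (2/3)·R1: [0, -2/3, 4/3, -4/3, 7/3]
R5 ← R5 + (2/3)·R1: [0, -1/3, -28/3, 13/3, 14/3]
R6 ← R6 + (4/3)·R1: [0, -2/3, -8/3, -1/3, 4/3]
R3 ← R3 − (1/2)·R2: [0, 0, 4, -9/2, -21/2]
R4 ← R4 + (1/3)·R2: [0, 0, -4/3, 1/3, 10/3]
R5 ← R5 + (1/6)·R2: [0, 0, -32/3, 31/6, 31/6]
R6 ← R6 + (1/3)·R2: [0, 0, -16/3, 4/3, 7/3]
R4 ← R4 + (1/3)·R3: [0, 0, 0, -7/6, -1/6]
R5 ← R5 + (8/3)·R3: [0, 0, 0, -41/6, -137/6]
R6 ← R6 + (4/3)·R3: [0, 0, 0, -14/3, -35/3]
R5 ← R5 − (41/7)·R4: [0, 0, 0, 0, -153/7]
R6 ← R6 − (4)·R4: [0, 0, 0, 0, -11]
R6 ← R6 − (77/153)·R5: [0, 0, 0, 0, 0]
The echelon form has 5 nonzero rows; the last pivot sits in the augmented column, so rank(P) = 4 but rank([P|b]) = 5.
Since the ranks differ, the system is inconsistent.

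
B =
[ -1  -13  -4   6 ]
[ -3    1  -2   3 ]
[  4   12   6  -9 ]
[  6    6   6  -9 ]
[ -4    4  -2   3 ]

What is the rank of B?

Row reduce to echelon form.
R2 ← R2 − (3)·R1: [0, 40, 10, -15]
R3 ← R3 + (4)·R1: [0, -40, -10, 15]
R4 ← R4 + (6)·R1: [0, -72, -18, 27]
R5 ← R5 − (4)·R1: [0, 56, 14, -21]
R3 ← R3 + R2: [0, 0, 0, 0]
R4 ← R4 + (9/5)·R2: [0, 0, 0, 0]
R5 ← R5 − (7/5)·R2: [0, 0, 0, 0]
Echelon form has 2 nonzero rows, so rank(B) = 2.

2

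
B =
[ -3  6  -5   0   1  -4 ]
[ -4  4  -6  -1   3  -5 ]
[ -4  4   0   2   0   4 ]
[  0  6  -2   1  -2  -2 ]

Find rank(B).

3

Row reduce to echelon form.
R2 ← R2 − (4/3)·R1: [0, -4, 2/3, -1, 5/3, 1/3]
R3 ← R3 − (4/3)·R1: [0, -4, 20/3, 2, -4/3, 28/3]
R3 ← R3 − R2: [0, 0, 6, 3, -3, 9]
R4 ← R4 + (3/2)·R2: [0, 0, -1, -1/2, 1/2, -3/2]
R4 ← R4 + (1/6)·R3: [0, 0, 0, 0, 0, 0]
Echelon form has 3 nonzero rows, so rank(B) = 3.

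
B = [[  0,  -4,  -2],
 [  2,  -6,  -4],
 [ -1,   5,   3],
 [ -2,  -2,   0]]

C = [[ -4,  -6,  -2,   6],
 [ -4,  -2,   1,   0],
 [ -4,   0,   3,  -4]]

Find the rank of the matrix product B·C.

2

First compute BC:
[[ 24,   8, -10,   8],
 [ 32,   0, -22,  28],
 [-28,  -4,  16, -18],
 [ 16,  16,   2, -12]]
Now row reduce the product.
R2 ← R2 − (4/3)·R1: [0, -32/3, -26/3, 52/3]
R3 ← R3 + (7/6)·R1: [0, 16/3, 13/3, -26/3]
R4 ← R4 − (2/3)·R1: [0, 32/3, 26/3, -52/3]
R3 ← R3 + (1/2)·R2: [0, 0, 0, 0]
R4 ← R4 + R2: [0, 0, 0, 0]
2 nonzero rows, so rank(BC) = 2.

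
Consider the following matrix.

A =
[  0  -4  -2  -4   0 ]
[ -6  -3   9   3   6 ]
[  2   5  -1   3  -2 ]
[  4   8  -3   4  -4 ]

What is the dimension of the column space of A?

Row reduce to echelon form.
Swap R1 ↔ R2
R3 ← R3 + (1/3)·R1: [0, 4, 2, 4, 0]
R4 ← R4 + (2/3)·R1: [0, 6, 3, 6, 0]
R3 ← R3 + R2: [0, 0, 0, 0, 0]
R4 ← R4 + (3/2)·R2: [0, 0, 0, 0, 0]
Echelon form has 2 nonzero rows, so rank(A) = 2.
The column space has dimension equal to the rank: 2.

2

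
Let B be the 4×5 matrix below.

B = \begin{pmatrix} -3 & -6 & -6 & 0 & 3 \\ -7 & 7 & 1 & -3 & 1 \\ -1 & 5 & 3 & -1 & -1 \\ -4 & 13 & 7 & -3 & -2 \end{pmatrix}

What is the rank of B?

Row reduce to echelon form.
R2 ← R2 − (7/3)·R1: [0, 21, 15, -3, -6]
R3 ← R3 − (1/3)·R1: [0, 7, 5, -1, -2]
R4 ← R4 − (4/3)·R1: [0, 21, 15, -3, -6]
R3 ← R3 − (1/3)·R2: [0, 0, 0, 0, 0]
R4 ← R4 − R2: [0, 0, 0, 0, 0]
Echelon form has 2 nonzero rows, so rank(B) = 2.

2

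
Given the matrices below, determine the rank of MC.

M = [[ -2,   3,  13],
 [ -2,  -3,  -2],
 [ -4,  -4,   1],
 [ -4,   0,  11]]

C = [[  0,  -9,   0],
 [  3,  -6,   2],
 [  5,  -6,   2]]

2

First compute MC:
[[ 74, -78,  32],
 [-19,  48, -10],
 [ -7,  54,  -6],
 [ 55, -30,  22]]
Now row reduce the product.
R2 ← R2 + (19/74)·R1: [0, 1035/37, -66/37]
R3 ← R3 + (7/74)·R1: [0, 1725/37, -110/37]
R4 ← R4 − (55/74)·R1: [0, 1035/37, -66/37]
R3 ← R3 − (5/3)·R2: [0, 0, 0]
R4 ← R4 − R2: [0, 0, 0]
2 nonzero rows, so rank(MC) = 2.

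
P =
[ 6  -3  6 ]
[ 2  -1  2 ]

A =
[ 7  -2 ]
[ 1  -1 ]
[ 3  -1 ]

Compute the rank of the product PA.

1

First compute PA:
[[ 57, -15],
 [ 19,  -5]]
Now row reduce the product.
R2 ← R2 − (1/3)·R1: [0, 0]
1 nonzero row, so rank(PA) = 1.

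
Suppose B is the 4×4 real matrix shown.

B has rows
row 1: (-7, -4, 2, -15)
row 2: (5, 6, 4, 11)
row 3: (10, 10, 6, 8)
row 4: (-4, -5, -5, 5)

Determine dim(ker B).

Row reduce to echelon form.
R2 ← R2 + (5/7)·R1: [0, 22/7, 38/7, 2/7]
R3 ← R3 + (10/7)·R1: [0, 30/7, 62/7, -94/7]
R4 ← R4 − (4/7)·R1: [0, -19/7, -43/7, 95/7]
R3 ← R3 − (15/11)·R2: [0, 0, 16/11, -152/11]
R4 ← R4 + (19/22)·R2: [0, 0, -16/11, 152/11]
R4 ← R4 + R3: [0, 0, 0, 0]
3 nonzero rows, so rank(B) = 3.
B has 4 columns; by rank–nullity, nullity = 4 − 3 = 1.

1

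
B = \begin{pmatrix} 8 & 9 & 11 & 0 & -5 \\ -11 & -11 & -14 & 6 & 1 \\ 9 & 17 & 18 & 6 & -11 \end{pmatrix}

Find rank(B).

3

Row reduce to echelon form.
R2 ← R2 + (11/8)·R1: [0, 11/8, 9/8, 6, -47/8]
R3 ← R3 − (9/8)·R1: [0, 55/8, 45/8, 6, -43/8]
R3 ← R3 − (5)·R2: [0, 0, 0, -24, 24]
Echelon form has 3 nonzero rows, so rank(B) = 3.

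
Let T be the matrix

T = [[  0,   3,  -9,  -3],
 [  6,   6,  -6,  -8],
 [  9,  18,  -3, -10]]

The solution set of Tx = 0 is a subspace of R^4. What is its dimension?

Row reduce to echelon form.
Swap R1 ↔ R2
R3 ← R3 − (3/2)·R1: [0, 9, 6, 2]
R3 ← R3 − (3)·R2: [0, 0, 33, 11]
3 nonzero rows, so rank(T) = 3.
T has 4 columns; by rank–nullity, nullity = 4 − 3 = 1.

1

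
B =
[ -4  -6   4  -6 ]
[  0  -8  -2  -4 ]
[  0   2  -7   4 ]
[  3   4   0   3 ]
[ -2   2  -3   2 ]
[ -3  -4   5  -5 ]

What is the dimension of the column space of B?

3

Row reduce to echelon form.
R4 ← R4 + (3/4)·R1: [0, -1/2, 3, -3/2]
R5 ← R5 − (1/2)·R1: [0, 5, -5, 5]
R6 ← R6 − (3/4)·R1: [0, 1/2, 2, -1/2]
R3 ← R3 + (1/4)·R2: [0, 0, -15/2, 3]
R4 ← R4 − (1/16)·R2: [0, 0, 25/8, -5/4]
R5 ← R5 + (5/8)·R2: [0, 0, -25/4, 5/2]
R6 ← R6 + (1/16)·R2: [0, 0, 15/8, -3/4]
R4 ← R4 + (5/12)·R3: [0, 0, 0, 0]
R5 ← R5 − (5/6)·R3: [0, 0, 0, 0]
R6 ← R6 + (1/4)·R3: [0, 0, 0, 0]
Echelon form has 3 nonzero rows, so rank(B) = 3.
The column space has dimension equal to the rank: 3.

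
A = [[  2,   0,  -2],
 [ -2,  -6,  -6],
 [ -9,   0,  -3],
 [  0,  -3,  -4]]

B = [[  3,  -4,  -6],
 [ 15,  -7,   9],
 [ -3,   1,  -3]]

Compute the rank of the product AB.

First compute AB:
[[ 12, -10,  -6],
 [-78,  44, -24],
 [-18,  33,  63],
 [-33,  17, -15]]
Now row reduce the product.
R2 ← R2 + (13/2)·R1: [0, -21, -63]
R3 ← R3 + (3/2)·R1: [0, 18, 54]
R4 ← R4 + (11/4)·R1: [0, -21/2, -63/2]
R3 ← R3 + (6/7)·R2: [0, 0, 0]
R4 ← R4 − (1/2)·R2: [0, 0, 0]
2 nonzero rows, so rank(AB) = 2.

2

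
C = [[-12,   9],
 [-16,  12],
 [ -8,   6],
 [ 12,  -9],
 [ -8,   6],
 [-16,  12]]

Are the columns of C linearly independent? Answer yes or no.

Row reduce C to echelon form.
R2 ← R2 − (4/3)·R1: [0, 0]
R3 ← R3 − (2/3)·R1: [0, 0]
R4 ← R4 + R1: [0, 0]
R5 ← R5 − (2/3)·R1: [0, 0]
R6 ← R6 − (4/3)·R1: [0, 0]
1 pivot among 2 columns.
Only 1 < 2 pivot columns, so the columns are linearly dependent.

no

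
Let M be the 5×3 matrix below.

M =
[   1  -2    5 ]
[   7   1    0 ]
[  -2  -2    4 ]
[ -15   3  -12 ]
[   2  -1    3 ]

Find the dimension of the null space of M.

Row reduce to echelon form.
R2 ← R2 − (7)·R1: [0, 15, -35]
R3 ← R3 + (2)·R1: [0, -6, 14]
R4 ← R4 + (15)·R1: [0, -27, 63]
R5 ← R5 − (2)·R1: [0, 3, -7]
R3 ← R3 + (2/5)·R2: [0, 0, 0]
R4 ← R4 + (9/5)·R2: [0, 0, 0]
R5 ← R5 − (1/5)·R2: [0, 0, 0]
2 nonzero rows, so rank(M) = 2.
M has 3 columns; by rank–nullity, nullity = 3 − 2 = 1.

1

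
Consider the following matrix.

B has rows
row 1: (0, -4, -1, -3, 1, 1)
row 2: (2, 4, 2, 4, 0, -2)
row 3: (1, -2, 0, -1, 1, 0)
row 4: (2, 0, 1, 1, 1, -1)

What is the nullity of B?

4

Row reduce to echelon form.
Swap R1 ↔ R2
R3 ← R3 − (1/2)·R1: [0, -4, -1, -3, 1, 1]
R4 ← R4 − R1: [0, -4, -1, -3, 1, 1]
R3 ← R3 − R2: [0, 0, 0, 0, 0, 0]
R4 ← R4 − R2: [0, 0, 0, 0, 0, 0]
2 nonzero rows, so rank(B) = 2.
B has 6 columns; by rank–nullity, nullity = 6 − 2 = 4.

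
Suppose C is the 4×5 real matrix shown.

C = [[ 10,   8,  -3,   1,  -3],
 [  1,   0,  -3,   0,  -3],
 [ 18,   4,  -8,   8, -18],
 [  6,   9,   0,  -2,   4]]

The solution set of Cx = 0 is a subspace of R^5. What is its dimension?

1

Row reduce to echelon form.
R2 ← R2 − (1/10)·R1: [0, -4/5, -27/10, -1/10, -27/10]
R3 ← R3 − (9/5)·R1: [0, -52/5, -13/5, 31/5, -63/5]
R4 ← R4 − (3/5)·R1: [0, 21/5, 9/5, -13/5, 29/5]
R3 ← R3 − (13)·R2: [0, 0, 65/2, 15/2, 45/2]
R4 ← R4 + (21/4)·R2: [0, 0, -99/8, -25/8, -67/8]
R4 ← R4 + (99/260)·R3: [0, 0, 0, -7/26, 5/26]
4 nonzero rows, so rank(C) = 4.
C has 5 columns; by rank–nullity, nullity = 5 − 4 = 1.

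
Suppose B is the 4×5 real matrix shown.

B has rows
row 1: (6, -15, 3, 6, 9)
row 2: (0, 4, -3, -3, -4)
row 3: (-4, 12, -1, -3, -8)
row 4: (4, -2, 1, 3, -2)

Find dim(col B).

3

Row reduce to echelon form.
R3 ← R3 + (2/3)·R1: [0, 2, 1, 1, -2]
R4 ← R4 − (2/3)·R1: [0, 8, -1, -1, -8]
R3 ← R3 − (1/2)·R2: [0, 0, 5/2, 5/2, 0]
R4 ← R4 − (2)·R2: [0, 0, 5, 5, 0]
R4 ← R4 − (2)·R3: [0, 0, 0, 0, 0]
Echelon form has 3 nonzero rows, so rank(B) = 3.
The column space has dimension equal to the rank: 3.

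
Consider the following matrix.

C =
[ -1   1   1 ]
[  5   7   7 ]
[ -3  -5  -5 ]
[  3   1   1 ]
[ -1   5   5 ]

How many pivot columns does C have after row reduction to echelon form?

Row reduce to echelon form.
R2 ← R2 + (5)·R1: [0, 12, 12]
R3 ← R3 − (3)·R1: [0, -8, -8]
R4 ← R4 + (3)·R1: [0, 4, 4]
R5 ← R5 − R1: [0, 4, 4]
R3 ← R3 + (2/3)·R2: [0, 0, 0]
R4 ← R4 − (1/3)·R2: [0, 0, 0]
R5 ← R5 − (1/3)·R2: [0, 0, 0]
Echelon form has 2 nonzero rows, so rank(C) = 2.
Each nonzero row contributes one pivot column: 2 pivot columns.

2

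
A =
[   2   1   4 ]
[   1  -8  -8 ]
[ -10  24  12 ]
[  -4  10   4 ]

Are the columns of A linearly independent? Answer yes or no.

yes

Row reduce A to echelon form.
R2 ← R2 − (1/2)·R1: [0, -17/2, -10]
R3 ← R3 + (5)·R1: [0, 29, 32]
R4 ← R4 + (2)·R1: [0, 12, 12]
R3 ← R3 + (58/17)·R2: [0, 0, -36/17]
R4 ← R4 + (24/17)·R2: [0, 0, -36/17]
R4 ← R4 − R3: [0, 0, 0]
3 pivots among 3 columns.
Every column is a pivot column, so the columns are linearly independent.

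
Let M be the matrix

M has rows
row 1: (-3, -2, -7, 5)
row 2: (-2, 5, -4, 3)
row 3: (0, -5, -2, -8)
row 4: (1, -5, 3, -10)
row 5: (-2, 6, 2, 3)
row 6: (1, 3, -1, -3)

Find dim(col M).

4

Row reduce to echelon form.
R2 ← R2 − (2/3)·R1: [0, 19/3, 2/3, -1/3]
R4 ← R4 + (1/3)·R1: [0, -17/3, 2/3, -25/3]
R5 ← R5 − (2/3)·R1: [0, 22/3, 20/3, -1/3]
R6 ← R6 + (1/3)·R1: [0, 7/3, -10/3, -4/3]
R3 ← R3 + (15/19)·R2: [0, 0, -28/19, -157/19]
R4 ← R4 + (17/19)·R2: [0, 0, 24/19, -164/19]
R5 ← R5 − (22/19)·R2: [0, 0, 112/19, 1/19]
R6 ← R6 − (7/19)·R2: [0, 0, -68/19, -23/19]
R4 ← R4 + (6/7)·R3: [0, 0, 0, -110/7]
R5 ← R5 + (4)·R3: [0, 0, 0, -33]
R6 ← R6 − (17/7)·R3: [0, 0, 0, 132/7]
R5 ← R5 − (21/10)·R4: [0, 0, 0, 0]
R6 ← R6 + (6/5)·R4: [0, 0, 0, 0]
Echelon form has 4 nonzero rows, so rank(M) = 4.
The column space has dimension equal to the rank: 4.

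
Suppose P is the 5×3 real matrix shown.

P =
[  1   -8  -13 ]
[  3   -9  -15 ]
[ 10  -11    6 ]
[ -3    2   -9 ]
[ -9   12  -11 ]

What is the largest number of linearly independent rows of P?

Row reduce to echelon form.
R2 ← R2 − (3)·R1: [0, 15, 24]
R3 ← R3 − (10)·R1: [0, 69, 136]
R4 ← R4 + (3)·R1: [0, -22, -48]
R5 ← R5 + (9)·R1: [0, -60, -128]
R3 ← R3 − (23/5)·R2: [0, 0, 128/5]
R4 ← R4 + (22/15)·R2: [0, 0, -64/5]
R5 ← R5 + (4)·R2: [0, 0, -32]
R4 ← R4 + (1/2)·R3: [0, 0, 0]
R5 ← R5 + (5/4)·R3: [0, 0, 0]
Echelon form has 3 nonzero rows, so rank(P) = 3.
The rank gives the maximum number of linearly independent rows: 3.

3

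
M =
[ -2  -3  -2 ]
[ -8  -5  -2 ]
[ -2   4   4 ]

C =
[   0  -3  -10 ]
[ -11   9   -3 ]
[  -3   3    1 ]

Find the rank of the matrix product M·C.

First compute MC:
[[ 39, -27,  27],
 [ 61, -27,  93],
 [-56,  54,  12]]
Now row reduce the product.
R2 ← R2 − (61/39)·R1: [0, 198/13, 660/13]
R3 ← R3 + (56/39)·R1: [0, 198/13, 660/13]
R3 ← R3 − R2: [0, 0, 0]
2 nonzero rows, so rank(MC) = 2.

2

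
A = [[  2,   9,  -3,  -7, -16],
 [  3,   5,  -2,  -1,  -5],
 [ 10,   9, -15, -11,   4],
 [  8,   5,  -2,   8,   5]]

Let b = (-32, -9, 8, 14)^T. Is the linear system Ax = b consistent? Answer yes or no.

yes

Row reduce the augmented matrix [A | b].
R2 ← R2 − (3/2)·R1: [0, -17/2, 5/2, 19/2, 19, 39]
R3 ← R3 − (5)·R1: [0, -36, 0, 24, 84, 168]
R4 ← R4 − (4)·R1: [0, -31, 10, 36, 69, 142]
R3 ← R3 − (72/17)·R2: [0, 0, -180/17, -276/17, 60/17, 48/17]
R4 ← R4 − (62/17)·R2: [0, 0, 15/17, 23/17, -5/17, -4/17]
R4 ← R4 + (1/12)·R3: [0, 0, 0, 0, 0, 0]
The echelon form has 3 nonzero rows, and every pivot lies in the first 5 columns, so rank(A) = rank([A|b]) = 3.
The system is consistent.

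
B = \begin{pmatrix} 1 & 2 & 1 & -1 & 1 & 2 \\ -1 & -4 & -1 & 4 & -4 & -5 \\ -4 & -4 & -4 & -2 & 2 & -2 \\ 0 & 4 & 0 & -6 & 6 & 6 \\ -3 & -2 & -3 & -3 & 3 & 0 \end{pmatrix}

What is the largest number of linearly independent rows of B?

Row reduce to echelon form.
R2 ← R2 + R1: [0, -2, 0, 3, -3, -3]
R3 ← R3 + (4)·R1: [0, 4, 0, -6, 6, 6]
R5 ← R5 + (3)·R1: [0, 4, 0, -6, 6, 6]
R3 ← R3 + (2)·R2: [0, 0, 0, 0, 0, 0]
R4 ← R4 + (2)·R2: [0, 0, 0, 0, 0, 0]
R5 ← R5 + (2)·R2: [0, 0, 0, 0, 0, 0]
Echelon form has 2 nonzero rows, so rank(B) = 2.
The rank gives the maximum number of linearly independent rows: 2.

2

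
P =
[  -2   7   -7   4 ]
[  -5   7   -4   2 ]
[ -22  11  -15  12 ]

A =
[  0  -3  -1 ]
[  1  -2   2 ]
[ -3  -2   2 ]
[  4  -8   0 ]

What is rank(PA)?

First compute PA:
[[ 44, -26,   2],
 [ 27,  -7,  11],
 [104, -22,  14]]
Now row reduce the product.
R2 ← R2 − (27/44)·R1: [0, 197/22, 215/22]
R3 ← R3 − (26/11)·R1: [0, 434/11, 102/11]
R3 ← R3 − (868/197)·R2: [0, 0, -6656/197]
3 nonzero rows, so rank(PA) = 3.

3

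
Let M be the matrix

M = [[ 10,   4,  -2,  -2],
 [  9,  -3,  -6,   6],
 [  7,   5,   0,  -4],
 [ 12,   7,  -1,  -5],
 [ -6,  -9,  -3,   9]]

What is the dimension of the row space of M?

Row reduce to echelon form.
R2 ← R2 − (9/10)·R1: [0, -33/5, -21/5, 39/5]
R3 ← R3 − (7/10)·R1: [0, 11/5, 7/5, -13/5]
R4 ← R4 − (6/5)·R1: [0, 11/5, 7/5, -13/5]
R5 ← R5 + (3/5)·R1: [0, -33/5, -21/5, 39/5]
R3 ← R3 + (1/3)·R2: [0, 0, 0, 0]
R4 ← R4 + (1/3)·R2: [0, 0, 0, 0]
R5 ← R5 − R2: [0, 0, 0, 0]
Echelon form has 2 nonzero rows, so rank(M) = 2.
The row space has dimension equal to the rank: 2.

2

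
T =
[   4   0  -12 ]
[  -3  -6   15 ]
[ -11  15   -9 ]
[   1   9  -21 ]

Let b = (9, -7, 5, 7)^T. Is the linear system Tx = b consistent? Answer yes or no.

Row reduce the augmented matrix [T | b].
R2 ← R2 + (3/4)·R1: [0, -6, 6, -1/4]
R3 ← R3 + (11/4)·R1: [0, 15, -42, 119/4]
R4 ← R4 − (1/4)·R1: [0, 9, -18, 19/4]
R3 ← R3 + (5/2)·R2: [0, 0, -27, 233/8]
R4 ← R4 + (3/2)·R2: [0, 0, -9, 35/8]
R4 ← R4 − (1/3)·R3: [0, 0, 0, -16/3]
The echelon form has 4 nonzero rows; the last pivot sits in the augmented column, so rank(T) = 3 but rank([T|b]) = 4.
Since the ranks differ, the system is inconsistent.

no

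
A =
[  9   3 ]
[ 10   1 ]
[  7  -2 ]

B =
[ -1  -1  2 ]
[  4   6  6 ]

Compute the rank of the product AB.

2

First compute AB:
[[  3,   9,  36],
 [ -6,  -4,  26],
 [-15, -19,   2]]
Now row reduce the product.
R2 ← R2 + (2)·R1: [0, 14, 98]
R3 ← R3 + (5)·R1: [0, 26, 182]
R3 ← R3 − (13/7)·R2: [0, 0, 0]
2 nonzero rows, so rank(AB) = 2.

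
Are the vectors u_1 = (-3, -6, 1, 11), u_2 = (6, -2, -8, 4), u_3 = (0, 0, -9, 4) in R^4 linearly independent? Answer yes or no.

Form the matrix with these vectors as rows and row reduce.
R2 ← R2 + (2)·R1: [0, -14, -6, 26]
3 nonzero rows, so the 3 vectors span a space of dimension 3.
Since 3 = 3, the vectors are linearly independent.

yes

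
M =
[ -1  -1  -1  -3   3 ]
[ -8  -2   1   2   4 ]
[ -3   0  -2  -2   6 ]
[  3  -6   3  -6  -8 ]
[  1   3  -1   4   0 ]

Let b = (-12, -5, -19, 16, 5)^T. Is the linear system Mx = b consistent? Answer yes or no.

yes

Row reduce the augmented matrix [M | b].
R2 ← R2 − (8)·R1: [0, 6, 9, 26, -20, 91]
R3 ← R3 − (3)·R1: [0, 3, 1, 7, -3, 17]
R4 ← R4 + (3)·R1: [0, -9, 0, -15, 1, -20]
R5 ← R5 + R1: [0, 2, -2, 1, 3, -7]
R3 ← R3 − (1/2)·R2: [0, 0, -7/2, -6, 7, -57/2]
R4 ← R4 + (3/2)·R2: [0, 0, 27/2, 24, -29, 233/2]
R5 ← R5 − (1/3)·R2: [0, 0, -5, -23/3, 29/3, -112/3]
R4 ← R4 + (27/7)·R3: [0, 0, 0, 6/7, -2, 46/7]
R5 ← R5 − (10/7)·R3: [0, 0, 0, 19/21, -1/3, 71/21]
R5 ← R5 − (19/18)·R4: [0, 0, 0, 0, 16/9, -32/9]
The echelon form has 5 nonzero rows, and every pivot lies in the first 5 columns, so rank(M) = rank([M|b]) = 5.
The system is consistent.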